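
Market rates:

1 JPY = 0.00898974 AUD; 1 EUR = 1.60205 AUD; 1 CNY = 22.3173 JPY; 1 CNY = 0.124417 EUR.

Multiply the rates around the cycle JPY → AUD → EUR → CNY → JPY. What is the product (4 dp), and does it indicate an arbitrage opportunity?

1.0065 (arbitrage exists)

Around JPY → AUD → EUR → CNY → JPY: 1 × 0.00898974 ÷ 1.60205 ÷ 0.124417 × 22.3173 = 1.006545
Product > 1; profitable direction is JPY → AUD → EUR → CNY → JPY.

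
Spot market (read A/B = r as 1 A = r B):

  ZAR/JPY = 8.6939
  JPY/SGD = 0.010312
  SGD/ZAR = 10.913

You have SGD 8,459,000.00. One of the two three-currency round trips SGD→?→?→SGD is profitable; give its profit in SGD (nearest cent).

Profit: SGD 187,041.68

Profitable loop is SGD → JPY → ZAR → SGD:
SGD 8,459,000.00 ÷ 0.010312 = JPY 820,306,439
JPY 820,306,439 ÷ 8.6939 = ZAR 94,354,252.88
ZAR 94,354,252.88 ÷ 10.913 = SGD 8,646,041.68
Profit = SGD 8,646,041.68 − SGD 8,459,000.00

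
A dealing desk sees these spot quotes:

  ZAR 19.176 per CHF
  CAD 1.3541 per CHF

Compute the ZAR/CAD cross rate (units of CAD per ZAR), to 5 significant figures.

ZAR/CAD = 0.070614

1 ZAR ÷ 19.176 = 0.0521485 CHF
0.0521485 CHF × 1.3541 = 0.0706143 CAD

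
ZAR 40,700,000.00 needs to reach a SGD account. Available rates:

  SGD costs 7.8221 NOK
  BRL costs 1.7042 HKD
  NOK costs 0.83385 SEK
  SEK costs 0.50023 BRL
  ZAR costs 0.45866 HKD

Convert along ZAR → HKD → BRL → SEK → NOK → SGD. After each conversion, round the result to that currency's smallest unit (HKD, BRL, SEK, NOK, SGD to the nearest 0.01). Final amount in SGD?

ZAR 40,700,000.00 × 0.45866 = HKD 18,667,462.00
HKD 18,667,462.00 ÷ 1.7042 = BRL 10,953,797.68
BRL 10,953,797.68 ÷ 0.50023 = SEK 21,897,522.50
SEK 21,897,522.50 ÷ 0.83385 = NOK 26,260,745.34
NOK 26,260,745.34 ÷ 7.8221 = SGD 3,357,250.01

SGD 3,357,250.01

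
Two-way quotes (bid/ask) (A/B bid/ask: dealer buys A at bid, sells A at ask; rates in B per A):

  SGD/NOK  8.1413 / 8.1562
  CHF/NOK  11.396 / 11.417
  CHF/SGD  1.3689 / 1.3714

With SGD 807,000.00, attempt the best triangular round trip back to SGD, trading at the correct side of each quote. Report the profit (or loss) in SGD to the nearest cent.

Net profit: SGD 15,193.36

Best loop SGD → CHF → NOK → SGD:
SGD 807,000.00 ÷ 1.3714 (buy CHF at ask) = CHF 588,449.76
CHF 588,449.76 × 11.396 (sell CHF at bid) = NOK 6,705,973.46
NOK 6,705,973.46 ÷ 8.1562 (buy SGD at ask) = SGD 822,193.36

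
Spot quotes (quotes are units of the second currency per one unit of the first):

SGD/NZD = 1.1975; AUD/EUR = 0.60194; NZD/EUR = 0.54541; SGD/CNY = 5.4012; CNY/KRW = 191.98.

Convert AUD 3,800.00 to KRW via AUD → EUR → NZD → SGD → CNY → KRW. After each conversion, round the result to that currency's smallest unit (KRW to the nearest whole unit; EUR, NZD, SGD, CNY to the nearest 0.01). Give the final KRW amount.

KRW 3,631,478

AUD 3,800.00 × 0.60194 = EUR 2,287.37
EUR 2,287.37 ÷ 0.54541 = NZD 4,193.85
NZD 4,193.85 ÷ 1.1975 = SGD 3,502.17
SGD 3,502.17 × 5.4012 = CNY 18,915.92
CNY 18,915.92 × 191.98 = KRW 3,631,478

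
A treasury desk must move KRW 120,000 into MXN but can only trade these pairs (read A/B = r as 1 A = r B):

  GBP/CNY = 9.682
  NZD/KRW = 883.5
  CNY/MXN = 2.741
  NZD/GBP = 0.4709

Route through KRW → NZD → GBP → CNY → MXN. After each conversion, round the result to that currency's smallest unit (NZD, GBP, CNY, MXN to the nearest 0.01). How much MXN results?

MXN 1,697.39

KRW 120,000 ÷ 883.5 = NZD 135.82
NZD 135.82 × 0.4709 = GBP 63.96
GBP 63.96 × 9.682 = CNY 619.26
CNY 619.26 × 2.741 = MXN 1,697.39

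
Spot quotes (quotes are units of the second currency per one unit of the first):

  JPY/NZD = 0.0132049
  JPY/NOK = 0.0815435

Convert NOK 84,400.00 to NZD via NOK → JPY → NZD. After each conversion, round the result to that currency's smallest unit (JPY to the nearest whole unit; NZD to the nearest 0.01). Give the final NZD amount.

NZD 13,667.47

NOK 84,400.00 ÷ 0.0815435 = JPY 1,035,030
JPY 1,035,030 × 0.0132049 = NZD 13,667.47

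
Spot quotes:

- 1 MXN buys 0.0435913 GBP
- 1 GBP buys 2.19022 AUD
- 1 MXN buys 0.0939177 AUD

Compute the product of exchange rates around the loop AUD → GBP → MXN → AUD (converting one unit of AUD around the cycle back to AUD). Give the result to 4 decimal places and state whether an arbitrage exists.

Around AUD → GBP → MXN → AUD: 1 ÷ 2.19022 ÷ 0.0435913 × 0.0939177 = 0.983694
Product < 1; profitable direction is AUD → MXN → GBP → AUD.

0.9837 (arbitrage exists)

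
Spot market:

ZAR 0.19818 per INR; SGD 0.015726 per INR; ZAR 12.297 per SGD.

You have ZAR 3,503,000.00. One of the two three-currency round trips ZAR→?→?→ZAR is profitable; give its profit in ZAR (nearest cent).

Profit: ZAR 86,901.37

Profitable loop is ZAR → SGD → INR → ZAR:
ZAR 3,503,000.00 ÷ 12.297 = SGD 284,866.23
SGD 284,866.23 ÷ 0.015726 = INR 18,114,347.42
INR 18,114,347.42 × 0.19818 = ZAR 3,589,901.37
Profit = ZAR 3,589,901.37 − ZAR 3,503,000.00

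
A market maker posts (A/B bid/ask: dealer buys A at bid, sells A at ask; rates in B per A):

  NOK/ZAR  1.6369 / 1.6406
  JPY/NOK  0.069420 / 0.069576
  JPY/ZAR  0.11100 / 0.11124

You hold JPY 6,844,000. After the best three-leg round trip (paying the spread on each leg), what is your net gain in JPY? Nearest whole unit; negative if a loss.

Net profit: JPY 147,265

Best loop JPY → NOK → ZAR → JPY:
JPY 6,844,000 × 0.069420 (sell JPY at bid) = NOK 475,110.48
NOK 475,110.48 × 1.6369 (sell NOK at bid) = ZAR 777,708.34
ZAR 777,708.34 ÷ 0.11124 (buy JPY at ask) = JPY 6,991,265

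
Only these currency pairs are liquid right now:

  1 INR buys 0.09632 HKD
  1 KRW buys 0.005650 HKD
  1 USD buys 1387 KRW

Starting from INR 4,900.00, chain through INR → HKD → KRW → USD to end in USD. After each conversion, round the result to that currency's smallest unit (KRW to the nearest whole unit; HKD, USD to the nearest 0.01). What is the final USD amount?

USD 60.23

INR 4,900.00 × 0.09632 = HKD 471.97
HKD 471.97 ÷ 0.005650 = KRW 83,535
KRW 83,535 ÷ 1387 = USD 60.23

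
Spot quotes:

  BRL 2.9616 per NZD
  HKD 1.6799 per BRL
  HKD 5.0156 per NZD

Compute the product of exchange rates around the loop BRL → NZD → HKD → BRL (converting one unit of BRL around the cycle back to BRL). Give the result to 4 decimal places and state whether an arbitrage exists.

Around BRL → NZD → HKD → BRL: 1 ÷ 2.9616 × 5.0156 ÷ 1.6799 = 1.008122
Product > 1; profitable direction is BRL → NZD → HKD → BRL.

1.0081 (arbitrage exists)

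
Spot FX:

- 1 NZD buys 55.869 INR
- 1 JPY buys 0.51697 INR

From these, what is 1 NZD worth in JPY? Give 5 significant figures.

NZD/JPY = 108.07

1 NZD × 55.869 = 55.869 INR
55.869 INR ÷ 0.51697 = 108.07 JPY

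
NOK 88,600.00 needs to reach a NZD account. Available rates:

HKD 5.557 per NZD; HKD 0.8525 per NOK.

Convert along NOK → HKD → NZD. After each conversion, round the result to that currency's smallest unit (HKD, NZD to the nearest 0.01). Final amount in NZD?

NZD 13,592.14

NOK 88,600.00 × 0.8525 = HKD 75,531.50
HKD 75,531.50 ÷ 5.557 = NZD 13,592.14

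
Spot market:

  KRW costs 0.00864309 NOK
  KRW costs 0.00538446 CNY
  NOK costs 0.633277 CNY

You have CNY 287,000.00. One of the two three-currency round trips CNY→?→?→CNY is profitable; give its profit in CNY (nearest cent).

Profit: CNY 4,744.38

Profitable loop is CNY → KRW → NOK → CNY:
CNY 287,000.00 ÷ 0.00538446 = KRW 53,301,538
KRW 53,301,538 × 0.00864309 = NOK 460,689.99
NOK 460,689.99 × 0.633277 = CNY 291,744.38
Profit = CNY 291,744.38 − CNY 287,000.00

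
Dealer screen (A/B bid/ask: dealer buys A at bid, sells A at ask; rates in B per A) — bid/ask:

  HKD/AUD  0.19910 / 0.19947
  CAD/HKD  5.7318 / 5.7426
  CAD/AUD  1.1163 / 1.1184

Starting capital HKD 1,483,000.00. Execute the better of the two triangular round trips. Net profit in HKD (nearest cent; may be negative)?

Best loop HKD → AUD → CAD → HKD:
HKD 1,483,000.00 × 0.19910 (sell HKD at bid) = AUD 295,265.30
AUD 295,265.30 ÷ 1.1184 (buy CAD at ask) = CAD 264,006.88
CAD 264,006.88 × 5.7318 (sell CAD at bid) = HKD 1,513,234.66

Net profit: HKD 30,234.66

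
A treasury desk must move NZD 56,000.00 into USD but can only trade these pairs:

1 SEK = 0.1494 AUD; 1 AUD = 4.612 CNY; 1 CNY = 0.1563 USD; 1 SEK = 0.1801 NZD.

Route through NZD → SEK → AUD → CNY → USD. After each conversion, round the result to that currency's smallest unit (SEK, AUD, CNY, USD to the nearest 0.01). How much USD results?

USD 33,486.76

NZD 56,000.00 ÷ 0.1801 = SEK 310,938.37
SEK 310,938.37 × 0.1494 = AUD 46,454.19
AUD 46,454.19 × 4.612 = CNY 214,246.72
CNY 214,246.72 × 0.1563 = USD 33,486.76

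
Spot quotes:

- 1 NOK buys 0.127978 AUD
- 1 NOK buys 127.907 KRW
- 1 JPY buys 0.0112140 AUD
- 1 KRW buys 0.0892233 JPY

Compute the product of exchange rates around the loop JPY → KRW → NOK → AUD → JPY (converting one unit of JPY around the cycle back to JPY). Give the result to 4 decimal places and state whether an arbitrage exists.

1.0000 (no arbitrage)

Around JPY → KRW → NOK → AUD → JPY: 1 ÷ 0.0892233 ÷ 127.907 × 0.127978 ÷ 0.0112140 = 1.000005
Product ≈ 1 (deviation 0.001%, within rounding noise).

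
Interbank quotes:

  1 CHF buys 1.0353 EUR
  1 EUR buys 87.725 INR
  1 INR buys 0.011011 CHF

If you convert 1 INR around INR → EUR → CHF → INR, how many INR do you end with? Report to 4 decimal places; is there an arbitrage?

Around INR → EUR → CHF → INR: 1 ÷ 87.725 ÷ 1.0353 ÷ 0.011011 = 0.999962
Product ≈ 1 (deviation 0.004%, within rounding noise).

1.0000 (no arbitrage)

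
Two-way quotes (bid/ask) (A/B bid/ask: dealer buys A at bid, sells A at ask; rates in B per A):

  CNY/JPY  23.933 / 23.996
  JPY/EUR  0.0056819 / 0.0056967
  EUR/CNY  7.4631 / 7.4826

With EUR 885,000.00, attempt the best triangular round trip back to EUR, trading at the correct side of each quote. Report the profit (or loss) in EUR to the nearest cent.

Best loop EUR → CNY → JPY → EUR:
EUR 885,000.00 × 7.4631 (sell EUR at bid) = CNY 6,604,843.50
CNY 6,604,843.50 × 23.933 (sell CNY at bid) = JPY 158,073,719
JPY 158,073,719 × 0.0056819 (sell JPY at bid) = EUR 898,159.07

Net profit: EUR 13,159.07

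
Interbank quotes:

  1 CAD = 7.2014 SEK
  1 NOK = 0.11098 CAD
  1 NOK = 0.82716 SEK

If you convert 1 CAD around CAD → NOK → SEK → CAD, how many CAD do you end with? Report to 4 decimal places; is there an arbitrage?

1.0350 (arbitrage exists)

Around CAD → NOK → SEK → CAD: 1 ÷ 0.11098 × 0.82716 ÷ 7.2014 = 1.034970
Product > 1; profitable direction is CAD → NOK → SEK → CAD.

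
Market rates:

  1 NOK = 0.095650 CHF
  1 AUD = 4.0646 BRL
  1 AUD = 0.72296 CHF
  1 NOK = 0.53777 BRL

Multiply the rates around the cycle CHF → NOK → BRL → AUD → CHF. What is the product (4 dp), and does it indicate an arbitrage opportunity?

1.0000 (no arbitrage)

Around CHF → NOK → BRL → AUD → CHF: 1 ÷ 0.095650 × 0.53777 ÷ 4.0646 × 0.72296 = 1.000019
Product ≈ 1 (deviation 0.002%, within rounding noise).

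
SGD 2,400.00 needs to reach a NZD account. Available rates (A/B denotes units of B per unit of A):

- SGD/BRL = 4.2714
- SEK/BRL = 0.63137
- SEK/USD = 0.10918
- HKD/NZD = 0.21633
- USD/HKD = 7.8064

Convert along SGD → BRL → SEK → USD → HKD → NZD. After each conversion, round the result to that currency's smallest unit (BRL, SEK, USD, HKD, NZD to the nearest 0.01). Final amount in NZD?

SGD 2,400.00 × 4.2714 = BRL 10,251.36
BRL 10,251.36 ÷ 0.63137 = SEK 16,236.69
SEK 16,236.69 × 0.10918 = USD 1,772.72
USD 1,772.72 × 7.8064 = HKD 13,838.56
HKD 13,838.56 × 0.21633 = NZD 2,993.70

NZD 2,993.70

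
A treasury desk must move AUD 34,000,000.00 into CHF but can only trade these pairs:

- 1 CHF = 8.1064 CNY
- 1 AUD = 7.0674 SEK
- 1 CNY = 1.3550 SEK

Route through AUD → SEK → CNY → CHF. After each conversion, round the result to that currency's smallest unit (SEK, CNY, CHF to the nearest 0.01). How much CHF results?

AUD 34,000,000.00 × 7.0674 = SEK 240,291,600.00
SEK 240,291,600.00 ÷ 1.3550 = CNY 177,336,974.17
CNY 177,336,974.17 ÷ 8.1064 = CHF 21,876,168.73

CHF 21,876,168.73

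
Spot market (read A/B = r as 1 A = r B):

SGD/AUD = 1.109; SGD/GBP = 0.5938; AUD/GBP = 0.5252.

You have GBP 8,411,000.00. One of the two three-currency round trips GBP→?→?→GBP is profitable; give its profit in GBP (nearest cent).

Profitable loop is GBP → AUD → SGD → GBP:
GBP 8,411,000.00 ÷ 0.5252 = AUD 16,014,851.49
AUD 16,014,851.49 ÷ 1.109 = SGD 14,440,803.86
SGD 14,440,803.86 × 0.5938 = GBP 8,574,949.33
Profit = GBP 8,574,949.33 − GBP 8,411,000.00

Profit: GBP 163,949.33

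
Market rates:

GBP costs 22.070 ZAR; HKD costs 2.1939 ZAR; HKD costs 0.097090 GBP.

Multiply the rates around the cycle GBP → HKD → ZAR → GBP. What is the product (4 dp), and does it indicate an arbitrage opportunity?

1.0239 (arbitrage exists)

Around GBP → HKD → ZAR → GBP: 1 ÷ 0.097090 × 2.1939 ÷ 22.070 = 1.023859
Product > 1; profitable direction is GBP → HKD → ZAR → GBP.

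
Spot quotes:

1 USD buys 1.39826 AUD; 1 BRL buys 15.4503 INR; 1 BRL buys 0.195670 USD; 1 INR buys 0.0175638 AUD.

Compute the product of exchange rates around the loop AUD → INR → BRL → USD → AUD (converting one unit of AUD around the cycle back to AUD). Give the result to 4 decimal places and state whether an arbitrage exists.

1.0082 (arbitrage exists)

Around AUD → INR → BRL → USD → AUD: 1 ÷ 0.0175638 ÷ 15.4503 × 0.195670 × 1.39826 = 1.008223
Product > 1; profitable direction is AUD → INR → BRL → USD → AUD.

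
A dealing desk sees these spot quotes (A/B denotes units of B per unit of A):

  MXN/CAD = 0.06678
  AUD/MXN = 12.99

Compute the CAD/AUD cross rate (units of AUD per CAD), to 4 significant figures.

CAD/AUD = 1.153

1 CAD ÷ 0.06678 = 14.9745 MXN
14.9745 MXN ÷ 12.99 = 1.15277 AUD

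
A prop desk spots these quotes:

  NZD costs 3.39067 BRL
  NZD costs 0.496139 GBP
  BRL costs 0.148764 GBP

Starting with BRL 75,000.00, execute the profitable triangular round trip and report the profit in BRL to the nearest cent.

Profitable loop is BRL → GBP → NZD → BRL:
BRL 75,000.00 × 0.148764 = GBP 11,157.30
GBP 11,157.30 ÷ 0.496139 = NZD 22,488.25
NZD 22,488.25 × 3.39067 = BRL 76,250.25
Profit = BRL 76,250.25 − BRL 75,000.00

Profit: BRL 1,250.25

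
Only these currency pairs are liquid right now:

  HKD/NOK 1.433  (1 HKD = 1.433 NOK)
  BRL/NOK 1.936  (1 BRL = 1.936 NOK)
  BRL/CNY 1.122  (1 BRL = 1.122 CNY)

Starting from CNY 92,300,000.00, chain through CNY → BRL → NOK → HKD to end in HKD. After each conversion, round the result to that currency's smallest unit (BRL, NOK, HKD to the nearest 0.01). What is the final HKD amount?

CNY 92,300,000.00 ÷ 1.122 = BRL 82,263,814.62
BRL 82,263,814.62 × 1.936 = NOK 159,262,745.10
NOK 159,262,745.10 ÷ 1.433 = HKD 111,139,389.46

HKD 111,139,389.46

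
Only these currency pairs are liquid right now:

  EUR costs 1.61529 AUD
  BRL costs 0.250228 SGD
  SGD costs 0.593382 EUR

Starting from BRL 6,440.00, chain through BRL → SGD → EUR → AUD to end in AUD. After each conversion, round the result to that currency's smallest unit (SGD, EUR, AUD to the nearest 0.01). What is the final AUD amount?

AUD 1,544.57

BRL 6,440.00 × 0.250228 = SGD 1,611.47
SGD 1,611.47 × 0.593382 = EUR 956.22
EUR 956.22 × 1.61529 = AUD 1,544.57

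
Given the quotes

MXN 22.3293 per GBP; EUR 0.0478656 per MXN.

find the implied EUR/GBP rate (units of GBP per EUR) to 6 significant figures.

1 EUR ÷ 0.0478656 = 20.8918 MXN
20.8918 MXN ÷ 22.3293 = 0.935624 GBP

EUR/GBP = 0.935624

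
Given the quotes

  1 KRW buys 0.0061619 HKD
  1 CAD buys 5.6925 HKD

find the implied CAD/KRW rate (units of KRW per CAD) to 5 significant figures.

CAD/KRW = 923.82

1 CAD × 5.6925 = 5.6925 HKD
5.6925 HKD ÷ 0.0061619 = 923.822 KRW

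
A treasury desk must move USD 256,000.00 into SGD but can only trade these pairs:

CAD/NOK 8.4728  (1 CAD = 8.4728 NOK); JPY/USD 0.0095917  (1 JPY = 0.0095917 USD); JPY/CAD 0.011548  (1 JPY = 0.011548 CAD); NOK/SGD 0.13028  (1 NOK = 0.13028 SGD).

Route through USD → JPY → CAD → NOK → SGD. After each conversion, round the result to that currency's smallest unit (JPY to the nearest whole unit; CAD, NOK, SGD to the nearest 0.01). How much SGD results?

USD 256,000.00 ÷ 0.0095917 = JPY 26,689,742
JPY 26,689,742 × 0.011548 = CAD 308,213.14
CAD 308,213.14 × 8.4728 = NOK 2,611,428.29
NOK 2,611,428.29 × 0.13028 = SGD 340,216.88

SGD 340,216.88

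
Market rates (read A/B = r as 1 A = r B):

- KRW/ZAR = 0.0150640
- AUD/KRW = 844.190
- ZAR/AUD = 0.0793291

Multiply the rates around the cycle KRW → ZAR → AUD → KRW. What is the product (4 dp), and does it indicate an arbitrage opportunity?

Around KRW → ZAR → AUD → KRW: 1 × 0.0150640 × 0.0793291 × 844.190 = 1.008818
Product > 1; profitable direction is KRW → ZAR → AUD → KRW.

1.0088 (arbitrage exists)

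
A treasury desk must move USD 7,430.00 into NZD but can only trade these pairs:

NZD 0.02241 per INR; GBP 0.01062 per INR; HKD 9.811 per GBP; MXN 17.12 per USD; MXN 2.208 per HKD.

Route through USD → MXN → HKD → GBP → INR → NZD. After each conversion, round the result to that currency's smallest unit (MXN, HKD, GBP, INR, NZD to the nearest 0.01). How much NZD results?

NZD 12,390.75

USD 7,430.00 × 17.12 = MXN 127,201.60
MXN 127,201.60 ÷ 2.208 = HKD 57,609.42
HKD 57,609.42 ÷ 9.811 = GBP 5,871.92
GBP 5,871.92 ÷ 0.01062 = INR 552,911.49
INR 552,911.49 × 0.02241 = NZD 12,390.75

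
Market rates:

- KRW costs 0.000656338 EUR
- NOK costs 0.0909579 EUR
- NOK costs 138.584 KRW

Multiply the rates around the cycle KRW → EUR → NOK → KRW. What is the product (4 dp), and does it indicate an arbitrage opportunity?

Around KRW → EUR → NOK → KRW: 1 × 0.000656338 ÷ 0.0909579 × 138.584 = 1.000000
Product ≈ 1 (deviation 0.000%, within rounding noise).

1.0000 (no arbitrage)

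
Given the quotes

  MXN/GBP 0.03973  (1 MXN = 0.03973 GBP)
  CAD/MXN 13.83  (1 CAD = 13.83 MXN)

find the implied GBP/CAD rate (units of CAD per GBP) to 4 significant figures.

1 GBP ÷ 0.03973 = 25.1699 MXN
25.1699 MXN ÷ 13.83 = 1.81995 CAD

GBP/CAD = 1.820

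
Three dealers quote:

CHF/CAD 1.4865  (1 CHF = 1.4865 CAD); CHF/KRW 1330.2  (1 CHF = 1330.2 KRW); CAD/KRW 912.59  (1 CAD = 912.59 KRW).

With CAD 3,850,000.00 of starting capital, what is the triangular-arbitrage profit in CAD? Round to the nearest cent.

Profitable loop is CAD → KRW → CHF → CAD:
CAD 3,850,000.00 × 912.59 = KRW 3,513,471,500
KRW 3,513,471,500 ÷ 1330.2 = CHF 2,641,310.71
CHF 2,641,310.71 × 1.4865 = CAD 3,926,308.36
Profit = CAD 3,926,308.36 − CAD 3,850,000.00

Profit: CAD 76,308.36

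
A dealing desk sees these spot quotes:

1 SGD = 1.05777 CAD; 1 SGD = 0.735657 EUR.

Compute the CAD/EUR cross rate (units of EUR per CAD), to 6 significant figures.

CAD/EUR = 0.695479

1 CAD ÷ 1.05777 = 0.945385 SGD
0.945385 SGD × 0.735657 = 0.695479 EUR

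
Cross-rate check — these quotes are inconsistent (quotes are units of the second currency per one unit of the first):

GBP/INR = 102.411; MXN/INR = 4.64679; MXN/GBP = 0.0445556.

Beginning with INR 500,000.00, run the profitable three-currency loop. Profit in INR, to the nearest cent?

Profit: INR 9,183.30

Profitable loop is INR → GBP → MXN → INR:
INR 500,000.00 ÷ 102.411 = GBP 4,882.29
GBP 4,882.29 ÷ 0.0445556 = MXN 109,577.43
MXN 109,577.43 × 4.64679 = INR 509,183.30
Profit = INR 509,183.30 − INR 500,000.00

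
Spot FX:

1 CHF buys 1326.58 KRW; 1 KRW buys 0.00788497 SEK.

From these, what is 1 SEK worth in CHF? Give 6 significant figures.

SEK/CHF = 0.0956019

1 SEK ÷ 0.00788497 = 126.824 KRW
126.824 KRW ÷ 1326.58 = 0.0956019 CHF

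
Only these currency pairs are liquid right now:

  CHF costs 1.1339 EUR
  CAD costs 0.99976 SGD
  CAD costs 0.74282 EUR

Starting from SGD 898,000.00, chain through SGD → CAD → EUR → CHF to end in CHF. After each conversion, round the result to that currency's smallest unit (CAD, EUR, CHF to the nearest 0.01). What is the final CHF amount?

SGD 898,000.00 ÷ 0.99976 = CAD 898,215.57
CAD 898,215.57 × 0.74282 = EUR 667,212.49
EUR 667,212.49 ÷ 1.1339 = CHF 588,422.69

CHF 588,422.69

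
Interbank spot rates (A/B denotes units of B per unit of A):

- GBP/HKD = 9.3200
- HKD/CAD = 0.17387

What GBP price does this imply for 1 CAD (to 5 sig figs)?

1 CAD ÷ 0.17387 = 5.75142 HKD
5.75142 HKD ÷ 9.3200 = 0.617106 GBP

CAD/GBP = 0.61711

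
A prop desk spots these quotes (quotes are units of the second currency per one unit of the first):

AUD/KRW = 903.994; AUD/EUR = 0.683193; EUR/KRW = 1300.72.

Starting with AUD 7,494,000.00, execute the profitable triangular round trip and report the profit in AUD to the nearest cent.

Profitable loop is AUD → KRW → EUR → AUD:
AUD 7,494,000.00 × 903.994 = KRW 6,774,531,036
KRW 6,774,531,036 ÷ 1300.72 = EUR 5,208,293.13
EUR 5,208,293.13 ÷ 0.683193 = AUD 7,623,457.98
Profit = AUD 7,623,457.98 − AUD 7,494,000.00

Profit: AUD 129,457.98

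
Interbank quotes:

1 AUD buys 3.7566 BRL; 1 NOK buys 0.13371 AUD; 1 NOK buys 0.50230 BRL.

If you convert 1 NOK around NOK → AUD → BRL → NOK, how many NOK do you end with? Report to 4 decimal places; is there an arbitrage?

1.0000 (no arbitrage)

Around NOK → AUD → BRL → NOK: 1 × 0.13371 × 3.7566 ÷ 0.50230 = 0.999990
Product ≈ 1 (deviation 0.001%, within rounding noise).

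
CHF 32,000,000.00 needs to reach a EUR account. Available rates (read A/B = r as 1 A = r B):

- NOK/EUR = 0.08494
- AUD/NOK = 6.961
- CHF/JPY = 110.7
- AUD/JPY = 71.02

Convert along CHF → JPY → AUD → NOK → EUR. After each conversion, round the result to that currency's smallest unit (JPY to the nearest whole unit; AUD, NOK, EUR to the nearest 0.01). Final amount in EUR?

EUR 29,491,768.87

CHF 32,000,000.00 × 110.7 = JPY 3,542,400,000
JPY 3,542,400,000 ÷ 71.02 = AUD 49,878,907.35
AUD 49,878,907.35 × 6.961 = NOK 347,207,074.06
NOK 347,207,074.06 × 0.08494 = EUR 29,491,768.87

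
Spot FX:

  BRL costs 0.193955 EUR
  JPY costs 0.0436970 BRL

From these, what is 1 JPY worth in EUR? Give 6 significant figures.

JPY/EUR = 0.00847525

1 JPY × 0.0436970 = 0.043697 BRL
0.043697 BRL × 0.193955 = 0.00847525 EUR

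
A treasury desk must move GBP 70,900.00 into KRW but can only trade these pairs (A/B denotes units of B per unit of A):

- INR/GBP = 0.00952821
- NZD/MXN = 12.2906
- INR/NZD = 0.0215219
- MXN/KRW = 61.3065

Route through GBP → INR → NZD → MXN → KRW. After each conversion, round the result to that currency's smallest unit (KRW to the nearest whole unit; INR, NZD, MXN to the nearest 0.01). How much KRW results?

GBP 70,900.00 ÷ 0.00952821 = INR 7,441,061.86
INR 7,441,061.86 × 0.0215219 = NZD 160,145.79
NZD 160,145.79 × 12.2906 = MXN 1,968,287.85
MXN 1,968,287.85 × 61.3065 = KRW 120,668,839

KRW 120,668,839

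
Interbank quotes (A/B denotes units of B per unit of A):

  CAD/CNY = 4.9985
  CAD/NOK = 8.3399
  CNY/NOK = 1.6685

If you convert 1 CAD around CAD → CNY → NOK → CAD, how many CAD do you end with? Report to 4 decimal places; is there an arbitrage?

1.0000 (no arbitrage)

Around CAD → CNY → NOK → CAD: 1 × 4.9985 × 1.6685 ÷ 8.3399 = 1.000012
Product ≈ 1 (deviation 0.001%, within rounding noise).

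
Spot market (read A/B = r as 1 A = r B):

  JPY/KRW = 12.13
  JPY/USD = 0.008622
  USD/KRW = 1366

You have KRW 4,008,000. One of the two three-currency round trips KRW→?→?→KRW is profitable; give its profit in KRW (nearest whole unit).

Profit: KRW 119,906

Profitable loop is KRW → USD → JPY → KRW:
KRW 4,008,000 ÷ 1366 = USD 2,934.11
USD 2,934.11 ÷ 0.008622 = JPY 340,306
JPY 340,306 × 12.13 = KRW 4,127,906
Profit = KRW 4,127,906 − KRW 4,008,000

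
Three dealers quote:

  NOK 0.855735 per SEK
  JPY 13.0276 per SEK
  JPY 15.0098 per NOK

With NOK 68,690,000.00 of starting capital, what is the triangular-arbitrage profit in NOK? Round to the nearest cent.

Profitable loop is NOK → SEK → JPY → NOK:
NOK 68,690,000.00 ÷ 0.855735 = SEK 80,270,177.10
SEK 80,270,177.10 × 13.0276 = JPY 1,045,727,759
JPY 1,045,727,759 ÷ 15.0098 = NOK 69,669,666.43
Profit = NOK 69,669,666.43 − NOK 68,690,000.00

Profit: NOK 979,666.43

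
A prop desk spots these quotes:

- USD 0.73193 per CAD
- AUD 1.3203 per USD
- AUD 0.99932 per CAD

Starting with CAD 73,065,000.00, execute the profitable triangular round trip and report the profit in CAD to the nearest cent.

Profit: CAD 2,491,493.83

Profitable loop is CAD → AUD → USD → CAD:
CAD 73,065,000.00 × 0.99932 = AUD 73,015,315.80
AUD 73,015,315.80 ÷ 1.3203 = USD 55,302,064.53
USD 55,302,064.53 ÷ 0.73193 = CAD 75,556,493.83
Profit = CAD 75,556,493.83 − CAD 73,065,000.00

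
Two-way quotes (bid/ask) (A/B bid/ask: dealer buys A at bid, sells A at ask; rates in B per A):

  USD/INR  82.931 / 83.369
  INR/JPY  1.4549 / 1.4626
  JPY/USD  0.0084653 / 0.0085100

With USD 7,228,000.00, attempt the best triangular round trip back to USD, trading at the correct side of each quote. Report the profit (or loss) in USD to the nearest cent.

Net profit: USD 154,620.49

Best loop USD → INR → JPY → USD:
USD 7,228,000.00 × 82.931 (sell USD at bid) = INR 599,425,268.00
INR 599,425,268.00 × 1.4549 (sell INR at bid) = JPY 872,103,822
JPY 872,103,822 × 0.0084653 (sell JPY at bid) = USD 7,382,620.49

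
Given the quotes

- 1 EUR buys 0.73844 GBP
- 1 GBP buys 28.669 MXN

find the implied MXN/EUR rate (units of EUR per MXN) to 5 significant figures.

MXN/EUR = 0.047236

1 MXN ÷ 28.669 = 0.0348809 GBP
0.0348809 GBP ÷ 0.73844 = 0.0472359 EUR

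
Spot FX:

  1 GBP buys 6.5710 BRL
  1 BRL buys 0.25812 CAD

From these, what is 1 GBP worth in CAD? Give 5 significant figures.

GBP/CAD = 1.6961

1 GBP × 6.5710 = 6.571 BRL
6.571 BRL × 0.25812 = 1.69611 CAD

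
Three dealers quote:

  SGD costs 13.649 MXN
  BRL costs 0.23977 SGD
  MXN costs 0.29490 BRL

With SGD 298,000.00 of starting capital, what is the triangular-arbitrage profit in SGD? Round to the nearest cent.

Profit: SGD 10,777.62

Profitable loop is SGD → BRL → MXN → SGD:
SGD 298,000.00 ÷ 0.23977 = BRL 1,242,857.74
BRL 1,242,857.74 ÷ 0.29490 = MXN 4,214,505.73
MXN 4,214,505.73 ÷ 13.649 = SGD 308,777.62
Profit = SGD 308,777.62 − SGD 298,000.00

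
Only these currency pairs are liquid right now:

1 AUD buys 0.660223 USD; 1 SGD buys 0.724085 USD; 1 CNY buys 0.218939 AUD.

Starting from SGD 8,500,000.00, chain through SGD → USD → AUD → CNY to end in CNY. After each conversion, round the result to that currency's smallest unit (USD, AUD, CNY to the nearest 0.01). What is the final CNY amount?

CNY 42,578,925.41

SGD 8,500,000.00 × 0.724085 = USD 6,154,722.50
USD 6,154,722.50 ÷ 0.660223 = AUD 9,322,187.35
AUD 9,322,187.35 ÷ 0.218939 = CNY 42,578,925.41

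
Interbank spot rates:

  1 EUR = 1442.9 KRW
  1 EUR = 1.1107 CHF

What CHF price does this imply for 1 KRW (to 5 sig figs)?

1 KRW ÷ 1442.9 = 0.000693049 EUR
0.000693049 EUR × 1.1107 = 0.000769769 CHF

KRW/CHF = 0.00076977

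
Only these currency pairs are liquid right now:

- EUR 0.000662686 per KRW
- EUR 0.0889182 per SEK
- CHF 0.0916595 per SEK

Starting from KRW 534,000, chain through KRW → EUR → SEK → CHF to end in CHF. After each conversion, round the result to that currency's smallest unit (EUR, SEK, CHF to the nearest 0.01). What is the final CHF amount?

KRW 534,000 × 0.000662686 = EUR 353.87
EUR 353.87 ÷ 0.0889182 = SEK 3,979.73
SEK 3,979.73 × 0.0916595 = CHF 364.78

CHF 364.78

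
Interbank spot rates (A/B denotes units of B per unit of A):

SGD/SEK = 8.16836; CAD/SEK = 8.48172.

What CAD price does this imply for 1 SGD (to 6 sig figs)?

1 SGD × 8.16836 = 8.16836 SEK
8.16836 SEK ÷ 8.48172 = 0.963055 CAD

SGD/CAD = 0.963055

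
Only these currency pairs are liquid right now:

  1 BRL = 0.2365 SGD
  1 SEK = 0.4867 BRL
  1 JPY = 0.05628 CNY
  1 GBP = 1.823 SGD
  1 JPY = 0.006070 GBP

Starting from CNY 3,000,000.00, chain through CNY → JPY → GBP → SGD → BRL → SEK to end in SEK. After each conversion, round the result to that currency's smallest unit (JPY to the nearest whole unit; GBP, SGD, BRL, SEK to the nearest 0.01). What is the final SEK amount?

SEK 5,124,482.74

CNY 3,000,000.00 ÷ 0.05628 = JPY 53,304,904
JPY 53,304,904 × 0.006070 = GBP 323,560.77
GBP 323,560.77 × 1.823 = SGD 589,851.28
SGD 589,851.28 ÷ 0.2365 = BRL 2,494,085.75
BRL 2,494,085.75 ÷ 0.4867 = SEK 5,124,482.74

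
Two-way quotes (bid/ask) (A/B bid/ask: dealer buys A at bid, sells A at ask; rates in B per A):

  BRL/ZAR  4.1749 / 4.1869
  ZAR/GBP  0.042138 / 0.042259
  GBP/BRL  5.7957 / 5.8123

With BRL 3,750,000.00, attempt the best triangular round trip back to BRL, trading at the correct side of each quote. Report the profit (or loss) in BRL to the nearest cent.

Best loop BRL → ZAR → GBP → BRL:
BRL 3,750,000.00 × 4.1749 (sell BRL at bid) = ZAR 15,655,875.00
ZAR 15,655,875.00 × 0.042138 (sell ZAR at bid) = GBP 659,707.26
GBP 659,707.26 × 5.7957 (sell GBP at bid) = BRL 3,823,465.37

Net profit: BRL 73,465.37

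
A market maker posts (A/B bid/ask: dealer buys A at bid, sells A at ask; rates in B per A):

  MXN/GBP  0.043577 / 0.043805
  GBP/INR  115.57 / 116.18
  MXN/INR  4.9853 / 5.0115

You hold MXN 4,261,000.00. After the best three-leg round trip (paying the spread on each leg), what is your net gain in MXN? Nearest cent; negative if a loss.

Best loop MXN → GBP → INR → MXN:
MXN 4,261,000.00 × 0.043577 (sell MXN at bid) = GBP 185,681.60
GBP 185,681.60 × 115.57 (sell GBP at bid) = INR 21,459,222.17
INR 21,459,222.17 ÷ 5.0115 (buy MXN at ask) = MXN 4,281,995.84

Net profit: MXN 20,995.84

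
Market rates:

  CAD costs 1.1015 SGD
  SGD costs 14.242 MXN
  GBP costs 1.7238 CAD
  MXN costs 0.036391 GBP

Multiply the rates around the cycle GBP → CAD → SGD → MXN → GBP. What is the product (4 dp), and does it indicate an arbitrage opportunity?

Around GBP → CAD → SGD → MXN → GBP: 1 × 1.7238 × 1.1015 × 14.242 × 0.036391 = 0.984093
Product < 1; profitable direction is GBP → MXN → SGD → CAD → GBP.

0.9841 (arbitrage exists)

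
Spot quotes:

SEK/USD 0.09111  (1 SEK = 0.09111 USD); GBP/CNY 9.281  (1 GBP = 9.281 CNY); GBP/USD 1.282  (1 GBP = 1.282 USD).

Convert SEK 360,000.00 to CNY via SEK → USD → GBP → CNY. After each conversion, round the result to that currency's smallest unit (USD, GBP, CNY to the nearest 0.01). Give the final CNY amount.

SEK 360,000.00 × 0.09111 = USD 32,799.60
USD 32,799.60 ÷ 1.282 = GBP 25,584.71
GBP 25,584.71 × 9.281 = CNY 237,451.69

CNY 237,451.69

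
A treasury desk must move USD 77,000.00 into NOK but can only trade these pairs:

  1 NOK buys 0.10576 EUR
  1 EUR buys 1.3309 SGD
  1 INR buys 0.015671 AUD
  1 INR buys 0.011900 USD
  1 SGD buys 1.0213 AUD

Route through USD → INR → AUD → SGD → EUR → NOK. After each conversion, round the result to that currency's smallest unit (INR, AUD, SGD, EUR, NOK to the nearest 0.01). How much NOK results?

NOK 705,375.38

USD 77,000.00 ÷ 0.011900 = INR 6,470,588.24
INR 6,470,588.24 × 0.015671 = AUD 101,400.59
AUD 101,400.59 ÷ 1.0213 = SGD 99,285.80
SGD 99,285.80 ÷ 1.3309 = EUR 74,600.50
EUR 74,600.50 ÷ 0.10576 = NOK 705,375.38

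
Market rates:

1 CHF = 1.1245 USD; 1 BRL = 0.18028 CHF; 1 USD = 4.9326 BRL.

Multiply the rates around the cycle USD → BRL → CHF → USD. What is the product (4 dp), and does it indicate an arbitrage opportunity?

Around USD → BRL → CHF → USD: 1 × 4.9326 × 0.18028 × 1.1245 = 0.999961
Product ≈ 1 (deviation 0.004%, within rounding noise).

1.0000 (no arbitrage)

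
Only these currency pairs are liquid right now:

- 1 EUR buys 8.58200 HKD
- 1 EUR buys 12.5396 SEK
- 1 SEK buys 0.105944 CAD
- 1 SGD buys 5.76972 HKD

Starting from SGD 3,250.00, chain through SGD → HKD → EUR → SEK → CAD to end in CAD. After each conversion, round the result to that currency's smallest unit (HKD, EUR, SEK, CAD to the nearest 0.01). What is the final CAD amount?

CAD 2,902.75

SGD 3,250.00 × 5.76972 = HKD 18,751.59
HKD 18,751.59 ÷ 8.58200 = EUR 2,184.99
EUR 2,184.99 × 12.5396 = SEK 27,398.90
SEK 27,398.90 × 0.105944 = CAD 2,902.75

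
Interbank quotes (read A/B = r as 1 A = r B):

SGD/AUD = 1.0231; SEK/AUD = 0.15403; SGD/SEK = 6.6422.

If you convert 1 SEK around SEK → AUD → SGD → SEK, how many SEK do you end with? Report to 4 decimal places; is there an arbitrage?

Around SEK → AUD → SGD → SEK: 1 × 0.15403 ÷ 1.0231 × 6.6422 = 0.999998
Product ≈ 1 (deviation 0.000%, within rounding noise).

1.0000 (no arbitrage)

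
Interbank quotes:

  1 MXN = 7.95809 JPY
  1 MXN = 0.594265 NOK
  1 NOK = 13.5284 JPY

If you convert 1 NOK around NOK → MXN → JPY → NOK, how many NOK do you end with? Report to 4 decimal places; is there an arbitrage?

Around NOK → MXN → JPY → NOK: 1 ÷ 0.594265 × 7.95809 ÷ 13.5284 = 0.989879
Product < 1; profitable direction is NOK → JPY → MXN → NOK.

0.9899 (arbitrage exists)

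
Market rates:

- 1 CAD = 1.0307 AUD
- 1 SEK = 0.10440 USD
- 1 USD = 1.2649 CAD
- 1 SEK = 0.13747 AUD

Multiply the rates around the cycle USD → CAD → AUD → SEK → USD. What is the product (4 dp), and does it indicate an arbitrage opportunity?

Around USD → CAD → AUD → SEK → USD: 1 × 1.2649 × 1.0307 ÷ 0.13747 × 0.10440 = 0.990105
Product < 1; profitable direction is USD → SEK → AUD → CAD → USD.

0.9901 (arbitrage exists)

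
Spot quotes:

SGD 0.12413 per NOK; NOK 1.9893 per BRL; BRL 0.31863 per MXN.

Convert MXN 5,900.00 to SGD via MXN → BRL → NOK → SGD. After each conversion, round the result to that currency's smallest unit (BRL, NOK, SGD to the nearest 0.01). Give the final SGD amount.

SGD 464.21

MXN 5,900.00 × 0.31863 = BRL 1,879.92
BRL 1,879.92 × 1.9893 = NOK 3,739.72
NOK 3,739.72 × 0.12413 = SGD 464.21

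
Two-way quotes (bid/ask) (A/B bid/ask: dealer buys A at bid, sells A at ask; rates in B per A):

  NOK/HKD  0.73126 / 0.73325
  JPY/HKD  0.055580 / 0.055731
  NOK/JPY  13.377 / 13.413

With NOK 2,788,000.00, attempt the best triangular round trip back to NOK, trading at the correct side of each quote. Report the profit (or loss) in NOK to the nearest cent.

Net profit: NOK 38,948.96

Best loop NOK → JPY → HKD → NOK:
NOK 2,788,000.00 × 13.377 (sell NOK at bid) = JPY 37,295,076
JPY 37,295,076 × 0.055580 (sell JPY at bid) = HKD 2,072,860.32
HKD 2,072,860.32 ÷ 0.73325 (buy NOK at ask) = NOK 2,826,948.96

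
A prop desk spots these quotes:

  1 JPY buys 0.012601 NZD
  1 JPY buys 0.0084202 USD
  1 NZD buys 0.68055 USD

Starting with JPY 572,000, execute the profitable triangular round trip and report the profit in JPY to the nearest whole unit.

Profit: JPY 10,557

Profitable loop is JPY → NZD → USD → JPY:
JPY 572,000 × 0.012601 = NZD 7,207.77
NZD 7,207.77 × 0.68055 = USD 4,905.25
USD 4,905.25 ÷ 0.0084202 = JPY 582,557
Profit = JPY 582,557 − JPY 572,000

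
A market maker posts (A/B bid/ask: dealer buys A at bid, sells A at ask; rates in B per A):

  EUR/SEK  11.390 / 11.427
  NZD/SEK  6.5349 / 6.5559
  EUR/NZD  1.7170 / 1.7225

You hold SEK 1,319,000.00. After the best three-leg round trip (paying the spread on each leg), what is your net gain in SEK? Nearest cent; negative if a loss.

Net profit: SEK 11,383.86

Best loop SEK → NZD → EUR → SEK:
SEK 1,319,000.00 ÷ 6.5559 (buy NZD at ask) = NZD 201,192.82
NZD 201,192.82 ÷ 1.7225 (buy EUR at ask) = EUR 116,802.80
EUR 116,802.80 × 11.390 (sell EUR at bid) = SEK 1,330,383.86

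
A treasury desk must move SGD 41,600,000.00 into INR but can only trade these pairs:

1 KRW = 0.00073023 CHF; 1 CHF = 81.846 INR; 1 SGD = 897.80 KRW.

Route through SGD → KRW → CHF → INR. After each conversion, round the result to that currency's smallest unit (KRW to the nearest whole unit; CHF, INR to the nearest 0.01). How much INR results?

INR 2,232,184,366.10

SGD 41,600,000.00 × 897.80 = KRW 37,348,480,000
KRW 37,348,480,000 × 0.00073023 = CHF 27,272,980.55
CHF 27,272,980.55 × 81.846 = INR 2,232,184,366.10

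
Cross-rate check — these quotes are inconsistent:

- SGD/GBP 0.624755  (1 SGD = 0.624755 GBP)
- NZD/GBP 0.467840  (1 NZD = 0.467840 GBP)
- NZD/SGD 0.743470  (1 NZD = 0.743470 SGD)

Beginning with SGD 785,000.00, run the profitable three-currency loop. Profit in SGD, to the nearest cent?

Profit: SGD 5,667.37

Profitable loop is SGD → NZD → GBP → SGD:
SGD 785,000.00 ÷ 0.743470 = NZD 1,055,859.68
NZD 1,055,859.68 × 0.467840 = GBP 493,973.40
GBP 493,973.40 ÷ 0.624755 = SGD 790,667.37
Profit = SGD 790,667.37 − SGD 785,000.00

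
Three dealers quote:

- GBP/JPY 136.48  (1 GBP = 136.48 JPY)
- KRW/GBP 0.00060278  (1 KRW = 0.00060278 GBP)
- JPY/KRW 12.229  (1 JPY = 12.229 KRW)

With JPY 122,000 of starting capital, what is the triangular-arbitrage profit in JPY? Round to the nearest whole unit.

Profitable loop is JPY → KRW → GBP → JPY:
JPY 122,000 × 12.229 = KRW 1,491,938
KRW 1,491,938 × 0.00060278 = GBP 899.31
GBP 899.31 × 136.48 = JPY 122,738
Profit = JPY 122,738 − JPY 122,000

Profit: JPY 738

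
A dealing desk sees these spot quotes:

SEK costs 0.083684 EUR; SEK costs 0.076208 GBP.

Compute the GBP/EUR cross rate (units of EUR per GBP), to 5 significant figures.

1 GBP ÷ 0.076208 = 13.122 SEK
13.122 SEK × 0.083684 = 1.0981 EUR

GBP/EUR = 1.0981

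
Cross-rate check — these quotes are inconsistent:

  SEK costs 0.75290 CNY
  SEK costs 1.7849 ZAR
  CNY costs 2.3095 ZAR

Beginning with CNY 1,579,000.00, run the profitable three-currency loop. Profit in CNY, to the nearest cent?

Profit: CNY 41,842.28

Profitable loop is CNY → SEK → ZAR → CNY:
CNY 1,579,000.00 ÷ 0.75290 = SEK 2,097,224.07
SEK 2,097,224.07 × 1.7849 = ZAR 3,743,335.24
ZAR 3,743,335.24 ÷ 2.3095 = CNY 1,620,842.28
Profit = CNY 1,620,842.28 − CNY 1,579,000.00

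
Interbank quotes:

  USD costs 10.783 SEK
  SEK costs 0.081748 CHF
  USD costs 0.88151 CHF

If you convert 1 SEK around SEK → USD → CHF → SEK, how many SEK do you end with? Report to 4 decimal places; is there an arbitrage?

Around SEK → USD → CHF → SEK: 1 ÷ 10.783 × 0.88151 ÷ 0.081748 = 1.000024
Product ≈ 1 (deviation 0.002%, within rounding noise).

1.0000 (no arbitrage)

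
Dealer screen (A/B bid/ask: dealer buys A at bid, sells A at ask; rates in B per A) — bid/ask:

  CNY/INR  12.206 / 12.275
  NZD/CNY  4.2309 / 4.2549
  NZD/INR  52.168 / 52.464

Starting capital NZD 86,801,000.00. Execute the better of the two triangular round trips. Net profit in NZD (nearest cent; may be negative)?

Best loop NZD → INR → CNY → NZD:
NZD 86,801,000.00 × 52.168 (sell NZD at bid) = INR 4,528,234,568.00
INR 4,528,234,568.00 ÷ 12.275 (buy CNY at ask) = CNY 368,898,946.48
CNY 368,898,946.48 ÷ 4.2549 (buy NZD at ask) = NZD 86,699,792.35

Net result: NZD -101,207.65 (no profitable arbitrage after spreads)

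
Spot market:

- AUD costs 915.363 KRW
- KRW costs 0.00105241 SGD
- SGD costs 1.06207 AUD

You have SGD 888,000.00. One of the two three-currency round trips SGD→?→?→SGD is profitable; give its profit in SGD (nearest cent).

Profitable loop is SGD → AUD → KRW → SGD:
SGD 888,000.00 × 1.06207 = AUD 943,118.16
AUD 943,118.16 × 915.363 = KRW 863,295,468
KRW 863,295,468 × 0.00105241 = SGD 908,540.78
Profit = SGD 908,540.78 − SGD 888,000.00

Profit: SGD 20,540.78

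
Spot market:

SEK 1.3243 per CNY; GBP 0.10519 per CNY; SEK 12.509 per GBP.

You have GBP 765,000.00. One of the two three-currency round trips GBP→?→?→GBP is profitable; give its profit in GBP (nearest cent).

Profitable loop is GBP → CNY → SEK → GBP:
GBP 765,000.00 ÷ 0.10519 = CNY 7,272,554.43
CNY 7,272,554.43 × 1.3243 = SEK 9,631,043.83
SEK 9,631,043.83 ÷ 12.509 = GBP 769,929.16
Profit = GBP 769,929.16 − GBP 765,000.00

Profit: GBP 4,929.16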